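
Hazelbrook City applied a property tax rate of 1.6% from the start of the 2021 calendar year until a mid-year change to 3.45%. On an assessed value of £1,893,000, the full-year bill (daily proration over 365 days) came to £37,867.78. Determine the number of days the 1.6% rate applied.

286 days

Let d = days at the first rate; then 365 − d days at the second rate.
£1,893,000 × [1.6%·d + 3.45%·(365−d)] / 365 = £37,867.78
Solving gives d = 286, so the new rate took effect on 14 Oct 2021.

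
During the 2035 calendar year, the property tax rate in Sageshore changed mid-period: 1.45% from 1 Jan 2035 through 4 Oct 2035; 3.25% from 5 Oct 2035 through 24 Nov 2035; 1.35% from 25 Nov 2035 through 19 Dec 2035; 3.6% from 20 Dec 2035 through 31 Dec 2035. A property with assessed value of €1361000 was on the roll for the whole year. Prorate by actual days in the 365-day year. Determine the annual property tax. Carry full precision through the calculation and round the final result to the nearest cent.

€24026.31

1 Jan – 4 Oct 2035: 277 days at 1.45% → €1361000 × 1.45% × 277/365 = €14976.5932
5 Oct – 24 Nov 2035: 51 days at 3.25% → €1361000 × 3.25% × 51/365 = €6180.4315
25 Nov – 19 Dec 2035: 25 days at 1.35% → €1361000 × 1.35% × 25/365 = €1258.4589
20 Dec – 31 Dec 2035: 12 days at 3.6% → €1361000 × 3.6% × 12/365 = €1610.8274
Total = €24026.3110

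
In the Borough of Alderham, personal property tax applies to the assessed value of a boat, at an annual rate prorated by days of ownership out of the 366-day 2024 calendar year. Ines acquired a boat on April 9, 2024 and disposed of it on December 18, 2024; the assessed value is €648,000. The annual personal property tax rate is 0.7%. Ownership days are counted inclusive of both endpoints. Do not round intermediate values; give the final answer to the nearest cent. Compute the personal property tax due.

Days held (April 9 – December 18, 2024): 254 out of 366
Tax = €648,000 × 0.7% × 254/366 = €3,147.9344

€3,147.93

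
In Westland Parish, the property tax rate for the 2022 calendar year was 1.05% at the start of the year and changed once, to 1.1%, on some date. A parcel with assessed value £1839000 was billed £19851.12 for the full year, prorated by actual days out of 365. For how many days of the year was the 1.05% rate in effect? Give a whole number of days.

150 days

Let d = days at the first rate; then 365 − d days at the second rate.
£1839000 × [1.05%·d + 1.1%·(365−d)] / 365 = £19851.12
Solving gives d = 150, so the new rate took effect on 31 May 2022.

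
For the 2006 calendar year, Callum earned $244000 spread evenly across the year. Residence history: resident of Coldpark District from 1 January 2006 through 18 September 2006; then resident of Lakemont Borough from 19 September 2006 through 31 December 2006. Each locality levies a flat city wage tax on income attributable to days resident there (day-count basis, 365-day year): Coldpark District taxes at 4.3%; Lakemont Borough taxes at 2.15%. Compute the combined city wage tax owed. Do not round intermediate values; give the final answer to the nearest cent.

Coldpark District, 1 January – 18 September 2006: 261 days → $244000 × 4.3% × 261/365 = $7502.4986
Lakemont Borough, 19 September – 31 December 2006: 104 days → $244000 × 2.15% × 104/365 = $1494.7507
Total = $8997.2493

$8997.25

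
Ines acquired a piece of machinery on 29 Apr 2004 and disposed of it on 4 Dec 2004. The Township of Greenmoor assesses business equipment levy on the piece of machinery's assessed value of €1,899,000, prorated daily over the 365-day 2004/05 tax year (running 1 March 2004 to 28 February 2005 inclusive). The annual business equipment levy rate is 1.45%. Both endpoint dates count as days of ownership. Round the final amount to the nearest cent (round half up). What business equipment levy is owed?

Days held (29 Apr – 4 Dec 2004): 220 out of 365
Tax = €1,899,000 × 1.45% × 220/365 = €16,596.7397

€16,596.74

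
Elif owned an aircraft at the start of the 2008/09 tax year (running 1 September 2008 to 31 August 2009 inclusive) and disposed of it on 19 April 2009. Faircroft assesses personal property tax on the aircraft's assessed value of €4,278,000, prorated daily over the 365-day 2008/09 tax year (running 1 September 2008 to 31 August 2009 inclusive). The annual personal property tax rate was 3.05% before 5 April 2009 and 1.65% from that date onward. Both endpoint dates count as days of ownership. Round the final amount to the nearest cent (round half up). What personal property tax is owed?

1 September 2008 – 4 April 2009: 216 days at 3.05% → €4,278,000 × 3.05% × 216/365 = €77,214.9699
5 April – 19 April 2009: 15 days at 1.65% → €4,278,000 × 1.65% × 15/365 = €2,900.8356
Total = €80,115.8055

€80,115.81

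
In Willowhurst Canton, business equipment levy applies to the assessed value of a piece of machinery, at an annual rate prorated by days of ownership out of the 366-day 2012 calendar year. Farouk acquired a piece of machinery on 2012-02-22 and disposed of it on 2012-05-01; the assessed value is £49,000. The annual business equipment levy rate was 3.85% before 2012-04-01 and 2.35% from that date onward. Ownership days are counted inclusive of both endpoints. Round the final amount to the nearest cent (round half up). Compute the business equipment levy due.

2012-02-22 to 2012-03-31: 39 days at 3.85% → £49,000 × 3.85% × 39/366 = £201.0205
2012-04-01 to 2012-05-01: 31 days at 2.35% → £49,000 × 2.35% × 31/366 = £97.5314
Total = £298.5519

£298.55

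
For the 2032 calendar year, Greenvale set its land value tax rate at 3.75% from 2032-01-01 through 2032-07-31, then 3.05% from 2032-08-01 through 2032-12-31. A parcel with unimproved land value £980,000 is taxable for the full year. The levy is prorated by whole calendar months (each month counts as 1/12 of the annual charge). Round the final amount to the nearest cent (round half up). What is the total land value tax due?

£33,891.67

2032-01-01 to 2032-07-31: 7 months at 3.75% → £980,000 × 3.75% × 7/12 = £21,437.5000
2032-08-01 to 2032-12-31: 5 months at 3.05% → £980,000 × 3.05% × 5/12 = £12,454.1667
Total = £33,891.6667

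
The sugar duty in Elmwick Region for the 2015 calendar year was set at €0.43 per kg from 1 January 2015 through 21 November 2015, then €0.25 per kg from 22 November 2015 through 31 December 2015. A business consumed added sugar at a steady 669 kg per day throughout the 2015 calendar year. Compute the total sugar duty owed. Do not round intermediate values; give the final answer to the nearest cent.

€100,182.75

1 January – 21 November 2015: 325 days × 669 kg/day = 217,425 kg at €0.43/kg → €93,492.75
22 November – 31 December 2015: 40 days × 669 kg/day = 26,760 kg at €0.25/kg → €6,690.00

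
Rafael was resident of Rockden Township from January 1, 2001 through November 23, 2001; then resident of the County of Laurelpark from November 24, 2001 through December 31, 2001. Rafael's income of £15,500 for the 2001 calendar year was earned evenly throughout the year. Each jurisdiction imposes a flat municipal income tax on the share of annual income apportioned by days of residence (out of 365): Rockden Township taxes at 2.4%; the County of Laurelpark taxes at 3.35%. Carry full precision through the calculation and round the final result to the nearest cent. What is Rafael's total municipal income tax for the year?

Rockden Township, January 1 – November 23, 2001: 327 days → £15,500 × 2.4% × 327/365 = £333.2712
The County of Laurelpark, November 24 – December 31, 2001: 38 days → £15,500 × 3.35% × 38/365 = £54.0589
Total = £387.3301

£387.33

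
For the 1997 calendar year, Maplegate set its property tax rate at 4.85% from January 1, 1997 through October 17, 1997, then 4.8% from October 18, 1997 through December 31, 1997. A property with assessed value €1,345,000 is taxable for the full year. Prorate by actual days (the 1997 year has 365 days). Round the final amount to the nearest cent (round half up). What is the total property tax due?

January 1 – October 17, 1997: 290 days at 4.85% → €1,345,000 × 4.85% × 290/365 = €51,828.5616
October 18 – December 31, 1997: 75 days at 4.8% → €1,345,000 × 4.8% × 75/365 = €13,265.7534
Total = €65,094.3151

€65,094.32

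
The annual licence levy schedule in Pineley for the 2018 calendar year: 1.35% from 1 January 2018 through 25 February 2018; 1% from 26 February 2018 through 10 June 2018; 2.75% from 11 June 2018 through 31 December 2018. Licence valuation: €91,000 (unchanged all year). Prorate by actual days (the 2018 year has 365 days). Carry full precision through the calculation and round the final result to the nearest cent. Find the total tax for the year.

€1,848.92

1 January – 25 February 2018: 56 days at 1.35% → €91,000 × 1.35% × 56/365 = €188.4822
26 February – 10 June 2018: 105 days at 1% → €91,000 × 1% × 105/365 = €261.7808
11 June – 31 December 2018: 204 days at 2.75% → €91,000 × 2.75% × 204/365 = €1,398.6575
Total = €1,848.9205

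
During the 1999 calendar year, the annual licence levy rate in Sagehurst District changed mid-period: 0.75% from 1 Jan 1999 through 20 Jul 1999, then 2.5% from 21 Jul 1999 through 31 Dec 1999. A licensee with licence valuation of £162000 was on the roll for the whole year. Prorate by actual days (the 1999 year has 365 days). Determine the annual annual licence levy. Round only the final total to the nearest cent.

1 Jan – 20 Jul 1999: 201 days at 0.75% → £162000 × 0.75% × 201/365 = £669.0822
21 Jul – 31 Dec 1999: 164 days at 2.5% → £162000 × 2.5% × 164/365 = £1819.7260
Total = £2488.8082

£2488.81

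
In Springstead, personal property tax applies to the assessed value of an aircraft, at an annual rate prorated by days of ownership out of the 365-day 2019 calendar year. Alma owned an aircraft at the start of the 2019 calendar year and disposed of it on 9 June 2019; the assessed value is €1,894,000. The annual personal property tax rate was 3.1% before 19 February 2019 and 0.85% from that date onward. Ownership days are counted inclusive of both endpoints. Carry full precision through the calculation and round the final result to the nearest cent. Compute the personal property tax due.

€12,778.01

1 January – 18 February 2019: 49 days at 3.1% → €1,894,000 × 3.1% × 49/365 = €7,882.1534
19 February – 9 June 2019: 111 days at 0.85% → €1,894,000 × 0.85% × 111/365 = €4,895.8603
Total = €12,778.0137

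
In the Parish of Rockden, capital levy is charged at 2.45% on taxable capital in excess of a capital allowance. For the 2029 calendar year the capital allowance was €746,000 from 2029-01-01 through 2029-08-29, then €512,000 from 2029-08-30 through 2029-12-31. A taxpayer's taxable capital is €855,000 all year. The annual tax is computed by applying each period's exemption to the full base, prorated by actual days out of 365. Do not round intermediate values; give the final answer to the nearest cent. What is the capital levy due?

2029-01-01 to 2029-08-29: 241 days, exemption €746,000 → (€855,000 − €746,000) × 2.45% × 241/365 = €1,763.2616
2029-08-30 to 2029-12-31: 124 days, exemption €512,000 → (€855,000 − €512,000) × 2.45% × 124/365 = €2,854.8877
Total = €4,618.1493

€4,618.15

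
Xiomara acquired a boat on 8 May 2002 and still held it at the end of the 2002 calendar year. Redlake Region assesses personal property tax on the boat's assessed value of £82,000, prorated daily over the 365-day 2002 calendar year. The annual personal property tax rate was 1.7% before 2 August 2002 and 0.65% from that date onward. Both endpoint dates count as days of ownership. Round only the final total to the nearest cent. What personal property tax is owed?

8 May – 1 August 2002: 86 days at 1.7% → £82,000 × 1.7% × 86/365 = £328.4493
2 August – 31 December 2002: 152 days at 0.65% → £82,000 × 0.65% × 152/365 = £221.9616
Total = £550.4110

£550.41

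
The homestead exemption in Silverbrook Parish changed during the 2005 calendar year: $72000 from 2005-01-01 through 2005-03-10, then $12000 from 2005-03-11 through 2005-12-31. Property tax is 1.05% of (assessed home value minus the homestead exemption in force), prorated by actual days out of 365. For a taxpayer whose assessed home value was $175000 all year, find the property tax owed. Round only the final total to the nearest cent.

2005-01-01 to 2005-03-10: 69 days, exemption $72000 → ($175000 − $72000) × 1.05% × 69/365 = $204.4479
2005-03-11 to 2005-12-31: 296 days, exemption $12000 → ($175000 − $12000) × 1.05% × 296/365 = $1387.9562
Total = $1592.4041

$1592.40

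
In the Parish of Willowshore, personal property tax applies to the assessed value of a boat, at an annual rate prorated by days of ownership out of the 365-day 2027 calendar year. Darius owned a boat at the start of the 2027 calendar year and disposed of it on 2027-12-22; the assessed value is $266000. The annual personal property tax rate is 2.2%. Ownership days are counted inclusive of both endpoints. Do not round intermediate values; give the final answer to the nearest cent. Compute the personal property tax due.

Days held (2027-01-01 to 2027-12-22): 356 out of 365
Tax = $266000 × 2.2% × 356/365 = $5707.7041

$5707.70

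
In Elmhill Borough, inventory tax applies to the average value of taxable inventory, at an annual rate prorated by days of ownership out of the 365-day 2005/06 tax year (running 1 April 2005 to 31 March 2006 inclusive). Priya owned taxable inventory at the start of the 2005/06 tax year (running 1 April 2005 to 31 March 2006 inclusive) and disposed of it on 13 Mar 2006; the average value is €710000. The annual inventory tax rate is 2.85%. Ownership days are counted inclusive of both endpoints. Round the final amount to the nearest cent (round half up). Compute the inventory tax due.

Days held (1 Apr 2005 – 13 Mar 2006): 347 out of 365
Tax = €710000 × 2.85% × 347/365 = €19237.1096

€19237.11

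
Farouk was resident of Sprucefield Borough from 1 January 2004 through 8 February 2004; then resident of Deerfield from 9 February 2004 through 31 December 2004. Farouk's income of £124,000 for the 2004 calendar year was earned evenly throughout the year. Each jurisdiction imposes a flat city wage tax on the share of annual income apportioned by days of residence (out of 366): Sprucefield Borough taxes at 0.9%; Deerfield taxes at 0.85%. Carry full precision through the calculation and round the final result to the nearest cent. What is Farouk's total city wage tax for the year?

£1,060.61

Sprucefield Borough, 1 January – 8 February 2004: 39 days → £124,000 × 0.9% × 39/366 = £118.9180
Deerfield, 9 February – 31 December 2004: 327 days → £124,000 × 0.85% × 327/366 = £941.6885
Total = £1,060.6066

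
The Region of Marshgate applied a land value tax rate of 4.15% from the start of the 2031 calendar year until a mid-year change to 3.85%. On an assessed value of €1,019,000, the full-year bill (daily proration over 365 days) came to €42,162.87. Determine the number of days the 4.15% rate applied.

350 days

Let d = days at the first rate; then 365 − d days at the second rate.
€1,019,000 × [4.15%·d + 3.85%·(365−d)] / 365 = €42,162.87
Solving gives d = 350, so the new rate took effect on December 17, 2031.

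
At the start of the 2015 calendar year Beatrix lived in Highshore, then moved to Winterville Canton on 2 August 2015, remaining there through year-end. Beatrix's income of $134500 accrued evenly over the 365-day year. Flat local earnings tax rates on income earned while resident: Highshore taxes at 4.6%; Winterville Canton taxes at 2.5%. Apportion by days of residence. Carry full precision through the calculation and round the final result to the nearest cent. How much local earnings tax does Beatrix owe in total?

Highshore, 1 January – 1 August 2015: 213 days → $134500 × 4.6% × 213/365 = $3610.4959
Winterville Canton, 2 August – 31 December 2015: 152 days → $134500 × 2.5% × 152/365 = $1400.2740
Total = $5010.7699

$5010.77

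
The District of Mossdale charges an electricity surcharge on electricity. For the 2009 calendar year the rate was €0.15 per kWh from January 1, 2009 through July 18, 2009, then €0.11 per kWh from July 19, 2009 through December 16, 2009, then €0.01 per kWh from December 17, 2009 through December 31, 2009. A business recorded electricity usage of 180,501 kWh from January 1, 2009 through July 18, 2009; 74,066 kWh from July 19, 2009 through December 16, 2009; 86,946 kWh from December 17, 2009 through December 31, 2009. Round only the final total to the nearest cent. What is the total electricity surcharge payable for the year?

January 1 – July 18, 2009: 180,501 kWh at €0.15/kWh → €27,075.15
July 19 – December 16, 2009: 74,066 kWh at €0.11/kWh → €8,147.26
December 17 – December 31, 2009: 86,946 kWh at €0.01/kWh → €869.46

€36,091.87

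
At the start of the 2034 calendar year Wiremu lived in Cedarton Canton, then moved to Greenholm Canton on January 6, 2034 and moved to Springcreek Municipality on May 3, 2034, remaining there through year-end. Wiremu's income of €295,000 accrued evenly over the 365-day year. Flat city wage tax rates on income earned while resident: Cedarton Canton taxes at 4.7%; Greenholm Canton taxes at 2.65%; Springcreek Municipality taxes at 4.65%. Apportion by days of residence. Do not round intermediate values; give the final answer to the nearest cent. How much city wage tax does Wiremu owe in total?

Cedarton Canton, January 1 – January 5, 2034: 5 days → €295,000 × 4.7% × 5/365 = €189.9315
Greenholm Canton, January 6 – May 2, 2034: 117 days → €295,000 × 2.65% × 117/365 = €2,505.8836
Springcreek Municipality, May 3 – December 31, 2034: 243 days → €295,000 × 4.65% × 243/365 = €9,132.4726
Total = €11,828.2877

€11,828.29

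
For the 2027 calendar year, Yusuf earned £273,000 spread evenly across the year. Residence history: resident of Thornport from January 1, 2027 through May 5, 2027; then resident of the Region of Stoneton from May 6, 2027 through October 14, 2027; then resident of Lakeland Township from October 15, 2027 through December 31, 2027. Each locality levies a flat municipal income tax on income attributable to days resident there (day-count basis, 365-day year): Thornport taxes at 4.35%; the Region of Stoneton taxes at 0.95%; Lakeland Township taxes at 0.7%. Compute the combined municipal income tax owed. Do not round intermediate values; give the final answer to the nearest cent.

£5,626.42

Thornport, January 1 – May 5, 2027: 125 days → £273,000 × 4.35% × 125/365 = £4,066.9521
The Region of Stoneton, May 6 – October 14, 2027: 162 days → £273,000 × 0.95% × 162/365 = £1,151.0877
Lakeland Township, October 15 – December 31, 2027: 78 days → £273,000 × 0.7% × 78/365 = £408.3781
Total = £5,626.4178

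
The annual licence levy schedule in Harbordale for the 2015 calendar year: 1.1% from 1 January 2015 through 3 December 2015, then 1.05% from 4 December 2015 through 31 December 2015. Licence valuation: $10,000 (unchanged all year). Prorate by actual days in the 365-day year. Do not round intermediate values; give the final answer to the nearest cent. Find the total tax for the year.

1 January – 3 December 2015: 337 days at 1.1% → $10,000 × 1.1% × 337/365 = $101.5616
4 December – 31 December 2015: 28 days at 1.05% → $10,000 × 1.05% × 28/365 = $8.0548
Total = $109.6164

$109.62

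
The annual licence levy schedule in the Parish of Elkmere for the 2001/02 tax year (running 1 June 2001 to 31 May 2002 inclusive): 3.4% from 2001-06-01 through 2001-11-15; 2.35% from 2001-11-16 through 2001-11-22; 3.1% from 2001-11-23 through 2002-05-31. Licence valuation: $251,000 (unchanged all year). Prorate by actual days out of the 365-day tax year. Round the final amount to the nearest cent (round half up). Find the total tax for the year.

$8,091.48

2001-06-01 to 2001-11-15: 168 days at 3.4% → $251,000 × 3.4% × 168/365 = $3,927.9781
2001-11-16 to 2001-11-22: 7 days at 2.35% → $251,000 × 2.35% × 7/365 = $113.1219
2001-11-23 to 2002-05-31: 190 days at 3.1% → $251,000 × 3.1% × 190/365 = $4,050.3836
Total = $8,091.4836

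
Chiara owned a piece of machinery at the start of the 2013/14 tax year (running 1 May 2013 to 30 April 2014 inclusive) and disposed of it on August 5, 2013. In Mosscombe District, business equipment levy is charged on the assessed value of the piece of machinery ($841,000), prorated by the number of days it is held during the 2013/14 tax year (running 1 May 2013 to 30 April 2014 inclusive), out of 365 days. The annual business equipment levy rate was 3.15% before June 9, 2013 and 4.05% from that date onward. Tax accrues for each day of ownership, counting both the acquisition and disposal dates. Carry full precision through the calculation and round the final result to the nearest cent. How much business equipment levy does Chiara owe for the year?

$8,242.95

May 1 – June 8, 2013: 39 days at 3.15% → $841,000 × 3.15% × 39/365 = $2,830.5986
June 9 – August 5, 2013: 58 days at 4.05% → $841,000 × 4.05% × 58/365 = $5,412.3534
Total = $8,242.9521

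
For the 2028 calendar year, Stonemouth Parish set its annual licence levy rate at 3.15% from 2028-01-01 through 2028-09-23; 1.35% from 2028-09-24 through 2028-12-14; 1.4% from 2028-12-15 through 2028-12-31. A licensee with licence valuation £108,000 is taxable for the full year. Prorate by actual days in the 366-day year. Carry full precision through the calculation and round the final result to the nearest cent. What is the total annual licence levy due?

£2,878.67

2028-01-01 to 2028-09-23: 267 days at 3.15% → £108,000 × 3.15% × 267/366 = £2,481.7869
2028-09-24 to 2028-12-14: 82 days at 1.35% → £108,000 × 1.35% × 82/366 = £326.6557
2028-12-15 to 2028-12-31: 17 days at 1.4% → £108,000 × 1.4% × 17/366 = £70.2295
Total = £2,878.6721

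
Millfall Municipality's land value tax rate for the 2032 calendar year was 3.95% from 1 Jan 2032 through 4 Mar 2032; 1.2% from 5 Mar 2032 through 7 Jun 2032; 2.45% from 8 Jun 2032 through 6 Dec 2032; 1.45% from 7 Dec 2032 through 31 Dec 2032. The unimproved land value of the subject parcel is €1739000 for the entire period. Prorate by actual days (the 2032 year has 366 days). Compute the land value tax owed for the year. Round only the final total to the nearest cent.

€40336.72

1 Jan – 4 Mar 2032: 64 days at 3.95% → €1739000 × 3.95% × 64/366 = €12011.4536
5 Mar – 7 Jun 2032: 95 days at 1.2% → €1739000 × 1.2% × 95/366 = €5416.5574
8 Jun – 6 Dec 2032: 182 days at 2.45% → €1739000 × 2.45% × 182/366 = €21186.3415
7 Dec – 31 Dec 2032: 25 days at 1.45% → €1739000 × 1.45% × 25/366 = €1722.3702
Total = €40336.7227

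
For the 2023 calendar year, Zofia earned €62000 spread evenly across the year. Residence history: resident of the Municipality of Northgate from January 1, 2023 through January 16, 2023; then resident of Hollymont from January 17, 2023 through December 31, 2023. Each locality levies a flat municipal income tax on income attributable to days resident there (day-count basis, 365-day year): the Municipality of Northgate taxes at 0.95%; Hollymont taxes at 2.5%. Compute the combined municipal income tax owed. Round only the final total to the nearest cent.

€1507.87

The Municipality of Northgate, January 1 – January 16, 2023: 16 days → €62000 × 0.95% × 16/365 = €25.8192
Hollymont, January 17 – December 31, 2023: 349 days → €62000 × 2.5% × 349/365 = €1482.0548
Total = €1507.8740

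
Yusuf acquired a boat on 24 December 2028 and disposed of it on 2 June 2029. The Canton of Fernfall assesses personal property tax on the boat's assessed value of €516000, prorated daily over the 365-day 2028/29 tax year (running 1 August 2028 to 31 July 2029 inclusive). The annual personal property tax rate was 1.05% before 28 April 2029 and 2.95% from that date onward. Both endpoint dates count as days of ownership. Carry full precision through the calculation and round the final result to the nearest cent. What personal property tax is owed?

€3356.83

24 December 2028 – 27 April 2029: 125 days at 1.05% → €516000 × 1.05% × 125/365 = €1855.4795
28 April – 2 June 2029: 36 days at 2.95% → €516000 × 2.95% × 36/365 = €1501.3479
Total = €3356.8274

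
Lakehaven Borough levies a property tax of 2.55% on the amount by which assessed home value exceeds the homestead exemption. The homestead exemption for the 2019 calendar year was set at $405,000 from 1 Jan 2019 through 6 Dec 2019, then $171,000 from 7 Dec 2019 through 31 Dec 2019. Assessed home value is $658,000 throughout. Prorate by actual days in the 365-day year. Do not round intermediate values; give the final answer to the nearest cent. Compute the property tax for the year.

1 Jan – 6 Dec 2019: 340 days, exemption $405,000 → ($658,000 − $405,000) × 2.55% × 340/365 = $6,009.6164
7 Dec – 31 Dec 2019: 25 days, exemption $171,000 → ($658,000 − $171,000) × 2.55% × 25/365 = $850.5822
Total = $6,860.1986

$6,860.20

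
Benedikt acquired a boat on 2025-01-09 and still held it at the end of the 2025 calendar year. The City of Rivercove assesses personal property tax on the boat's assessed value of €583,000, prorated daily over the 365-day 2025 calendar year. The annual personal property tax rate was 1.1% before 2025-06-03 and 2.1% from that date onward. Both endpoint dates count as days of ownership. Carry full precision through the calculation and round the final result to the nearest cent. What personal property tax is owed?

2025-01-09 to 2025-06-02: 145 days at 1.1% → €583,000 × 1.1% × 145/365 = €2,547.6301
2025-06-03 to 2025-12-31: 212 days at 2.1% → €583,000 × 2.1% × 212/365 = €7,111.0027
Total = €9,658.6329

€9,658.63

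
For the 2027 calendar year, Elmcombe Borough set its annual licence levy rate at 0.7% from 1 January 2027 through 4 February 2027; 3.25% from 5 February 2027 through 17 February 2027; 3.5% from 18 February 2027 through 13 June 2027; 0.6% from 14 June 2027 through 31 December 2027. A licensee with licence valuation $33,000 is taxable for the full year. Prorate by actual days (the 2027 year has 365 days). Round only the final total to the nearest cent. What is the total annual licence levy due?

$536.45

1 January – 4 February 2027: 35 days at 0.7% → $33,000 × 0.7% × 35/365 = $22.1507
5 February – 17 February 2027: 13 days at 3.25% → $33,000 × 3.25% × 13/365 = $38.1986
18 February – 13 June 2027: 116 days at 3.5% → $33,000 × 3.5% × 116/365 = $367.0685
14 June – 31 December 2027: 201 days at 0.6% → $33,000 × 0.6% × 201/365 = $109.0356
Total = $536.4534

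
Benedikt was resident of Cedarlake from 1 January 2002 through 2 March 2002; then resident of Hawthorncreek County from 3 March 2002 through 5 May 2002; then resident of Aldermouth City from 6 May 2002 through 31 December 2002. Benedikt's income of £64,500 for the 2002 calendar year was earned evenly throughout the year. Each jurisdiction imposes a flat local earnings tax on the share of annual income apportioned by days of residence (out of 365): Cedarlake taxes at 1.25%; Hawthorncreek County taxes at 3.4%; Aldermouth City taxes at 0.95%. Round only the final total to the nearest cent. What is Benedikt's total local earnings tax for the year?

Cedarlake, 1 January – 2 March 2002: 61 days → £64,500 × 1.25% × 61/365 = £134.7432
Hawthorncreek County, 3 March – 5 May 2002: 64 days → £64,500 × 3.4% × 64/365 = £384.5260
Aldermouth City, 6 May – 31 December 2002: 240 days → £64,500 × 0.95% × 240/365 = £402.9041
Total = £922.1733

£922.17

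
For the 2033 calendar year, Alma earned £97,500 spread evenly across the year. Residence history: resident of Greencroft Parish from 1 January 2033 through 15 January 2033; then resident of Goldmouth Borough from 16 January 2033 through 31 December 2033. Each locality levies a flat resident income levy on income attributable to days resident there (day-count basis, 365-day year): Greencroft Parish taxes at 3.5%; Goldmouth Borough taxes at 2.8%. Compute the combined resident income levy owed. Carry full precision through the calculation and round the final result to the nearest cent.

£2,758.05

Greencroft Parish, 1 January – 15 January 2033: 15 days → £97,500 × 3.5% × 15/365 = £140.2397
Goldmouth Borough, 16 January – 31 December 2033: 350 days → £97,500 × 2.8% × 350/365 = £2,617.8082
Total = £2,758.0479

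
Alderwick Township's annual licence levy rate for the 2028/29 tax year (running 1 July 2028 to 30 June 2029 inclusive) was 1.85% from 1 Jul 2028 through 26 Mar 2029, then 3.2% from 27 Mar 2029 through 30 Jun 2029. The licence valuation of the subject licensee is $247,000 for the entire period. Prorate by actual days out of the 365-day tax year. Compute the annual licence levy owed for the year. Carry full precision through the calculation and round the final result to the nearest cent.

1 Jul 2028 – 26 Mar 2029: 269 days at 1.85% → $247,000 × 1.85% × 269/365 = $3,367.6589
27 Mar – 30 Jun 2029: 96 days at 3.2% → $247,000 × 3.2% × 96/365 = $2,078.8603
Total = $5,446.5192

$5,446.52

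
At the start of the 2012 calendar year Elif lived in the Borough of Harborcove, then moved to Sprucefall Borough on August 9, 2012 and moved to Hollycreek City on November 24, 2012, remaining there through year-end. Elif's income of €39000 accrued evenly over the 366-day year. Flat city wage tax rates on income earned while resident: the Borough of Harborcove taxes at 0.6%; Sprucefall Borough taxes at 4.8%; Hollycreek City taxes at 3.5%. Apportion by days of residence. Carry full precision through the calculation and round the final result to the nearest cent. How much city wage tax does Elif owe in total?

€830.30

The Borough of Harborcove, January 1 – August 8, 2012: 221 days → €39000 × 0.6% × 221/366 = €141.2951
Sprucefall Borough, August 9 – November 23, 2012: 107 days → €39000 × 4.8% × 107/366 = €547.2787
Hollycreek City, November 24 – December 31, 2012: 38 days → €39000 × 3.5% × 38/366 = €141.7213
Total = €830.2951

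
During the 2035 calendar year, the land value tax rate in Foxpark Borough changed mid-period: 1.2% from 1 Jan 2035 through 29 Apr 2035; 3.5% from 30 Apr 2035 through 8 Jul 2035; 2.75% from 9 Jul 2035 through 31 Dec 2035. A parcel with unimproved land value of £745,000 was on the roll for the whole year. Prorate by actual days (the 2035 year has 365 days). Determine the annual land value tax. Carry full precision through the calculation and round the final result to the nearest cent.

1 Jan – 29 Apr 2035: 119 days at 1.2% → £745,000 × 1.2% × 119/365 = £2,914.6849
30 Apr – 8 Jul 2035: 70 days at 3.5% → £745,000 × 3.5% × 70/365 = £5,000.6849
9 Jul – 31 Dec 2035: 176 days at 2.75% → £745,000 × 2.75% × 176/365 = £9,878.9041
Total = £17,794.2740

£17,794.27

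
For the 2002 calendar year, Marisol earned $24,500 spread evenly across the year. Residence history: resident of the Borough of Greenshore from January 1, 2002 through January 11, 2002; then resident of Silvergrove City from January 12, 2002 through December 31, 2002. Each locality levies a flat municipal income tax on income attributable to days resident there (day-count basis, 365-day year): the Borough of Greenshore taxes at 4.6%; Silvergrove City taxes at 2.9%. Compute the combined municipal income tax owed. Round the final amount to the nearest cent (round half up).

$723.05

The Borough of Greenshore, January 1 – January 11, 2002: 11 days → $24,500 × 4.6% × 11/365 = $33.9644
Silvergrove City, January 12 – December 31, 2002: 354 days → $24,500 × 2.9% × 354/365 = $689.0877
Total = $723.0521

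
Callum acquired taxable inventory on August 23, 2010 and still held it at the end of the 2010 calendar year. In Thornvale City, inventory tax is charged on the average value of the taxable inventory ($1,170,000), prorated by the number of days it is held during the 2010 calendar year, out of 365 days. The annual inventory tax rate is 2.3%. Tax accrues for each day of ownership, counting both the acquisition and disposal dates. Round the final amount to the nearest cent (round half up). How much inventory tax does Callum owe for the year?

Days held (August 23 – December 31, 2010): 131 out of 365
Tax = $1,170,000 × 2.3% × 131/365 = $9,658.1096

$9,658.11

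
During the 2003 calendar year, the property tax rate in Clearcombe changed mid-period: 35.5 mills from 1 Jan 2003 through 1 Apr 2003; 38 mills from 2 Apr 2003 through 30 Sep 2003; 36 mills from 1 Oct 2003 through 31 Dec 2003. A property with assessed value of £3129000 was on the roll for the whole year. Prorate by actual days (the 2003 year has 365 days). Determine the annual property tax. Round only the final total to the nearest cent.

1 Jan – 1 Apr 2003: 91 days at 35.5 mills → £3129000 × 3.55% × 91/365 = £27693.7932
2 Apr – 30 Sep 2003: 182 days at 38 mills → £3129000 × 3.8% × 182/365 = £59288.1205
1 Oct – 31 Dec 2003: 92 days at 36 mills → £3129000 × 3.6% × 92/365 = £28392.4603
Total = £115374.3740

£115374.37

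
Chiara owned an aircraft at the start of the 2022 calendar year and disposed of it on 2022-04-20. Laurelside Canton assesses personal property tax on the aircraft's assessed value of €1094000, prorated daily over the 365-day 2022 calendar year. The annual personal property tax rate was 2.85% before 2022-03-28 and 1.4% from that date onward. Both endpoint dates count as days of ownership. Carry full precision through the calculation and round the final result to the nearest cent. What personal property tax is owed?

€8353.36

2022-01-01 to 2022-03-27: 86 days at 2.85% → €1094000 × 2.85% × 86/365 = €7346.2849
2022-03-28 to 2022-04-20: 24 days at 1.4% → €1094000 × 1.4% × 24/365 = €1007.0795
Total = €8353.3644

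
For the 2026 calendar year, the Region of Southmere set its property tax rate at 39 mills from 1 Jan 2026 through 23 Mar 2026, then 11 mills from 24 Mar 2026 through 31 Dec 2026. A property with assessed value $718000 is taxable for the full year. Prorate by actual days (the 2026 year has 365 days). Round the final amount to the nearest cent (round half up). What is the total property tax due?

$12414.52

1 Jan – 23 Mar 2026: 82 days at 39 mills → $718000 × 3.9% × 82/365 = $6290.8603
24 Mar – 31 Dec 2026: 283 days at 11 mills → $718000 × 1.1% × 283/365 = $6123.6548
Total = $12414.5151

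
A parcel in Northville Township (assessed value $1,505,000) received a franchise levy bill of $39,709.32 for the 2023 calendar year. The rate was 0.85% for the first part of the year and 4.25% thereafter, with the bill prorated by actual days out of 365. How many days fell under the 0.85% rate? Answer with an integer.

173 days

Let d = days at the first rate; then 365 − d days at the second rate.
$1,505,000 × [0.85%·d + 4.25%·(365−d)] / 365 = $39,709.32
Solving gives d = 173, so the new rate took effect on June 23, 2023.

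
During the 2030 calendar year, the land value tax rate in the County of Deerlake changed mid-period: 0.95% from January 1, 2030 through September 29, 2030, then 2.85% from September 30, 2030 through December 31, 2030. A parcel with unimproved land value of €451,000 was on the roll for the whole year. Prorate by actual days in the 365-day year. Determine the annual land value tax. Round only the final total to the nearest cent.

January 1 – September 29, 2030: 272 days at 0.95% → €451,000 × 0.95% × 272/365 = €3,192.8329
September 30 – December 31, 2030: 93 days at 2.85% → €451,000 × 2.85% × 93/365 = €3,275.0014
Total = €6,467.8342

€6,467.83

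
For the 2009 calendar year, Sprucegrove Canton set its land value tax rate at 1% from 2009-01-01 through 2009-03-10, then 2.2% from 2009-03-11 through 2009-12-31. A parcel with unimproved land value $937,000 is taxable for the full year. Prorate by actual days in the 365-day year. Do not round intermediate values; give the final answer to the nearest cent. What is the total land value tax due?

2009-01-01 to 2009-03-10: 69 days at 1% → $937,000 × 1% × 69/365 = $1,771.3151
2009-03-11 to 2009-12-31: 296 days at 2.2% → $937,000 × 2.2% × 296/365 = $16,717.1068
Total = $18,488.4219

$18,488.42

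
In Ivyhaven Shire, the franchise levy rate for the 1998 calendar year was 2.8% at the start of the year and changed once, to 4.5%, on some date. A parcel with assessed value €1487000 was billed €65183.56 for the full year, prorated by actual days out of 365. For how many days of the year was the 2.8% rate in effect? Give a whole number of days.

Let d = days at the first rate; then 365 − d days at the second rate.
€1487000 × [2.8%·d + 4.5%·(365−d)] / 365 = €65183.56
Solving gives d = 25, so the new rate took effect on 26 January 1998.

25 days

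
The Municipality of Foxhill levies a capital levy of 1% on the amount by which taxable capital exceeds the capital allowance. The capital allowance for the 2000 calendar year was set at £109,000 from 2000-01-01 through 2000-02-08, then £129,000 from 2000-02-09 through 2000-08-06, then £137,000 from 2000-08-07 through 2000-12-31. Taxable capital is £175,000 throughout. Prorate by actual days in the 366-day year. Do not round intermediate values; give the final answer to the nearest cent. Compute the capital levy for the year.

£449.18

2000-01-01 to 2000-02-08: 39 days, exemption £109,000 → (£175,000 − £109,000) × 1% × 39/366 = £70.3279
2000-02-09 to 2000-08-06: 180 days, exemption £129,000 → (£175,000 − £129,000) × 1% × 180/366 = £226.2295
2000-08-07 to 2000-12-31: 147 days, exemption £137,000 → (£175,000 − £137,000) × 1% × 147/366 = £152.6230
Total = £449.1803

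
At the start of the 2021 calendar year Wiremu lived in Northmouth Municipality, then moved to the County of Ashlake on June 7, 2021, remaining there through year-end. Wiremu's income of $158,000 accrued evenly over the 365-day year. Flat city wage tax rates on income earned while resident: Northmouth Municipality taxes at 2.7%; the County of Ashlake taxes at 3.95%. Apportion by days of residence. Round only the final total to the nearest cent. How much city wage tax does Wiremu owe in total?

$5,391.48

Northmouth Municipality, January 1 – June 6, 2021: 157 days → $158,000 × 2.7% × 157/365 = $1,834.9644
The County of Ashlake, June 7 – December 31, 2021: 208 days → $158,000 × 3.95% × 208/365 = $3,556.5151
Total = $5,391.4795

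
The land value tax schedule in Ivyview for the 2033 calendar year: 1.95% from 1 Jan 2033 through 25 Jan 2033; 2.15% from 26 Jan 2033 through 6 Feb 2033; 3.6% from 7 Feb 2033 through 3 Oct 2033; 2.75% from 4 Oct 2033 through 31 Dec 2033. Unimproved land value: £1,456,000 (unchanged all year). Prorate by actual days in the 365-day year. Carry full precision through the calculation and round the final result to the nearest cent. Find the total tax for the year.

£47,058.72

1 Jan – 25 Jan 2033: 25 days at 1.95% → £1,456,000 × 1.95% × 25/365 = £1,944.6575
26 Jan – 6 Feb 2033: 12 days at 2.15% → £1,456,000 × 2.15% × 12/365 = £1,029.1726
7 Feb – 3 Oct 2033: 239 days at 3.6% → £1,456,000 × 3.6% × 239/365 = £34,321.7096
4 Oct – 31 Dec 2033: 89 days at 2.75% → £1,456,000 × 2.75% × 89/365 = £9,763.1781
Total = £47,058.7178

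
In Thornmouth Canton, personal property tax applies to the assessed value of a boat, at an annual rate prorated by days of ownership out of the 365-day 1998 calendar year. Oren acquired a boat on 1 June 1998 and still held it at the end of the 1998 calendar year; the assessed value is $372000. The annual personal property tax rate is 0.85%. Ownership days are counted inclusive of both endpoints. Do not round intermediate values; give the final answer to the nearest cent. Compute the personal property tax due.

Days held (1 June – 31 December 1998): 214 out of 365
Tax = $372000 × 0.85% × 214/365 = $1853.8849

$1853.88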